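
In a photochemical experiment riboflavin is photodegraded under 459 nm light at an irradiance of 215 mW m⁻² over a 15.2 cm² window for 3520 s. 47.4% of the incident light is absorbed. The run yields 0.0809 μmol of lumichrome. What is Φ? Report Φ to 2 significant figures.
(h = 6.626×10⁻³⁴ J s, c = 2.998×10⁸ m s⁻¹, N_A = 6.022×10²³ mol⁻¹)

Φ = 0.039

Product: 0.0809 μmol = 8.09×10⁻⁸ mol.
Photon energy at 459 nm: hc/λ = (6.626×10⁻³⁴)(2.998×10⁸)/(459×10⁻⁹) = 4.328×10⁻¹⁹ J.
Energy delivered: (215 mW m⁻²)(15.2×10⁻⁴ m²)(3520 s) = 1.150 J.
Photons incident: 1.150 / 4.328×10⁻¹⁹ = 2.657×10¹⁸, i.e. 2.657×10¹⁸/6.022×10²³ = 4.412×10⁻⁶ mol.
Photons absorbed: 0.474 × 4.412×10⁻⁶ = 2.091×10⁻⁶ mol.
Φ = 8.09×10⁻⁸ mol / 2.091×10⁻⁶ mol photons = 0.039.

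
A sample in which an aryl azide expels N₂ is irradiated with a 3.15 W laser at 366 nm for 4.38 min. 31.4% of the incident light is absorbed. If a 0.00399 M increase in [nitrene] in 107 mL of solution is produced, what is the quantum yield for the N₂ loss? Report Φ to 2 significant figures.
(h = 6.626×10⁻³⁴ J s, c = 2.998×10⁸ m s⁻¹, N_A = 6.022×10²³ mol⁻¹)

Φ = 0.54

Product: (0.00399 M)(0.107 L) = 4.269×10⁻⁴ mol.
Photon energy at 366 nm: hc/λ = (6.626×10⁻³⁴)(2.998×10⁸)/(366×10⁻⁹) = 5.428×10⁻¹⁹ J.
Energy delivered: (3.15 W)(262.8 s) = 827.8 J.
Photons incident: 827.8 / 5.428×10⁻¹⁹ = 1.525×10²¹, i.e. 1.525×10²¹/6.022×10²³ = 0.002532 mol.
Photons absorbed: 0.314 × 0.002532 = 7.950×10⁻⁴ mol.
Φ = 4.269×10⁻⁴ mol / 7.950×10⁻⁴ mol photons = 0.54.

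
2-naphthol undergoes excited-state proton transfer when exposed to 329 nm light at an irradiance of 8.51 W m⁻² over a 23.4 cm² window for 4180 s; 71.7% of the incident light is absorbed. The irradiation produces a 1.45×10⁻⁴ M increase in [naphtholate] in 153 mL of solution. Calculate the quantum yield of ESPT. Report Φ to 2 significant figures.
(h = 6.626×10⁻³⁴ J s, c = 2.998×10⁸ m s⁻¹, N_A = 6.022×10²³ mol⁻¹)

Φ = 0.14

Product: (1.45×10⁻⁴ M)(0.153 L) = 2.219×10⁻⁵ mol.
Photon energy at 329 nm: hc/λ = (6.626×10⁻³⁴)(2.998×10⁸)/(329×10⁻⁹) = 6.038×10⁻¹⁹ J.
Energy delivered: (8.51 W m⁻²)(23.4×10⁻⁴ m²)(4180 s) = 83.24 J.
Photons incident: 83.24 / 6.038×10⁻¹⁹ = 1.379×10²⁰, i.e. 1.379×10²⁰/6.022×10²³ = 2.290×10⁻⁴ mol.
Photons absorbed: 0.717 × 2.290×10⁻⁴ = 1.642×10⁻⁴ mol.
Φ = 2.219×10⁻⁵ mol / 1.642×10⁻⁴ mol photons = 0.14.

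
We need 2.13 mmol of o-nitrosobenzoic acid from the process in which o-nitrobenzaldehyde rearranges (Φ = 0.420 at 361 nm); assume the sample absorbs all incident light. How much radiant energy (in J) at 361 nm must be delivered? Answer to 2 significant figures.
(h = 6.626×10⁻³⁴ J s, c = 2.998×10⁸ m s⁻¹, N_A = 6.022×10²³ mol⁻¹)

1700 J

Product: 2.13 mmol = 0.00213 mol.
Photons that must be absorbed: 0.00213 / 0.420 = 0.005071 mol.
Photon energy: hc/λ = 5.503×10⁻¹⁹ J; per mole, 3.314×10⁵ J mol⁻¹.
Energy required: 0.005071 × 3.314×10⁵ = 1700 J.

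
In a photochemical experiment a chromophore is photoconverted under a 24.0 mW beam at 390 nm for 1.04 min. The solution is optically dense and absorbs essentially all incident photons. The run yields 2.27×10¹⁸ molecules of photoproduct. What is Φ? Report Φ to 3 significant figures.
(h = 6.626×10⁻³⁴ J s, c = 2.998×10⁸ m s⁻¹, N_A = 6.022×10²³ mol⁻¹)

Product: 2.27×10¹⁸ / 6.022×10²³ = 3.770×10⁻⁶ mol.
Photon energy at 390 nm: hc/λ = (6.626×10⁻³⁴)(2.998×10⁸)/(390×10⁻⁹) = 5.094×10⁻¹⁹ J.
Energy delivered: (24.0 mW)(62.4 s) = 1.498 J.
Photons incident: 1.498 / 5.094×10⁻¹⁹ = 2.941×10¹⁸, i.e. 2.941×10¹⁸/6.022×10²³ = 4.884×10⁻⁶ mol.
Φ = 3.770×10⁻⁶ mol / 4.884×10⁻⁶ mol photons = 0.772.

Φ = 0.772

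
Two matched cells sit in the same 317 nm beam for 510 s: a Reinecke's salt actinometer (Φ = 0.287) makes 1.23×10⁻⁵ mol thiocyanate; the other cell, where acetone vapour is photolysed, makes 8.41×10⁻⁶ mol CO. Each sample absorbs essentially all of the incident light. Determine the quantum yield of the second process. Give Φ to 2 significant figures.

Photons absorbed by the actinometer: 1.23×10⁻⁵ / 0.287 = 4.286×10⁻⁵ mol.
Φ(unknown) = 8.41×10⁻⁶ / 4.286×10⁻⁵ = 0.20.

Φ = 0.20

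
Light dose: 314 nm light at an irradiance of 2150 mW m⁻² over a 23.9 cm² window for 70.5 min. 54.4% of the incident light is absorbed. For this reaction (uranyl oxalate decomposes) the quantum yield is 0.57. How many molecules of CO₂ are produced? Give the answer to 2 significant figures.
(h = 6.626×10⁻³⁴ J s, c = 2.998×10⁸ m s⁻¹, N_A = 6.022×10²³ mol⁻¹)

Photon energy at 314 nm: hc/λ = (6.626×10⁻³⁴)(2.998×10⁸)/(314×10⁻⁹) = 6.326×10⁻¹⁹ J.
Energy delivered: (2150 mW m⁻²)(23.9×10⁻⁴ m²)(4230 s) = 21.74 J.
Photons incident: 21.74 / 6.326×10⁻¹⁹ = 3.437×10¹⁹, i.e. 3.437×10¹⁹/6.022×10²³ = 5.707×10⁻⁵ mol.
Photons absorbed: 0.544 × 5.707×10⁻⁵ = 3.105×10⁻⁵ mol.
Product: Φ × n_abs = 0.57 × 3.105×10⁻⁵ = 1.770×10⁻⁵ mol.
As a count: 1.770×10⁻⁵ × 6.022×10²³ = 1.1×10¹⁹.

1.1×10¹⁹ molecules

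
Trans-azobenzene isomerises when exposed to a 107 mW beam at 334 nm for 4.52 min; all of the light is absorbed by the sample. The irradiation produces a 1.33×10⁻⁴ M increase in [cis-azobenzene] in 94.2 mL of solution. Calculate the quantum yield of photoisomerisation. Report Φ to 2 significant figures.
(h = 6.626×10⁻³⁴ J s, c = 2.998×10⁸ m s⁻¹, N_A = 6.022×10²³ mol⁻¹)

Product: (1.33×10⁻⁴ M)(0.0942 L) = 1.253×10⁻⁵ mol.
Photon energy at 334 nm: hc/λ = (6.626×10⁻³⁴)(2.998×10⁸)/(334×10⁻⁹) = 5.948×10⁻¹⁹ J.
Energy delivered: (107 mW)(271.2 s) = 29.02 J.
Photons incident: 29.02 / 5.948×10⁻¹⁹ = 4.879×10¹⁹, i.e. 4.879×10¹⁹/6.022×10²³ = 8.102×10⁻⁵ mol.
Φ = 1.253×10⁻⁵ mol / 8.102×10⁻⁵ mol photons = 0.15.

Φ = 0.15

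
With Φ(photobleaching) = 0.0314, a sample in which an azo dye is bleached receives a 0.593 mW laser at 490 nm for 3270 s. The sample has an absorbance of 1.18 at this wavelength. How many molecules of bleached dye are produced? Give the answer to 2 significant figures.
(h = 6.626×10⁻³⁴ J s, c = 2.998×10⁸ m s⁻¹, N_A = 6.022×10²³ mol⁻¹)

Photon energy at 490 nm: hc/λ = (6.626×10⁻³⁴)(2.998×10⁸)/(490×10⁻⁹) = 4.054×10⁻¹⁹ J.
Energy delivered: (0.593 mW)(3270 s) = 1.939 J.
Photons incident: 1.939 / 4.054×10⁻¹⁹ = 4.783×10¹⁸, i.e. 4.783×10¹⁸/6.022×10²³ = 7.943×10⁻⁶ mol.
Fraction absorbed: 1 − 10^(−1.18) = 0.9339.
Photons absorbed: 0.9339 × 7.943×10⁻⁶ = 7.418×10⁻⁶ mol.
Product: Φ × n_abs = 0.0314 × 7.418×10⁻⁶ = 2.329×10⁻⁷ mol.
As a count: 2.329×10⁻⁷ × 6.022×10²³ = 1.4×10¹⁷.

1.4×10¹⁷ molecules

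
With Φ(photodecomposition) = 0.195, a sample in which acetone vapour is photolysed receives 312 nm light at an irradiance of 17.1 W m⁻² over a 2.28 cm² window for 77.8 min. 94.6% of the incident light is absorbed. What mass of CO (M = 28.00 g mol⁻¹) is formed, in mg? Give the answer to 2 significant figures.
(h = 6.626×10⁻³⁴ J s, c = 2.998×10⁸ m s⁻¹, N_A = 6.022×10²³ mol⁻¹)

0.25 mg

Photon energy at 312 nm: hc/λ = (6.626×10⁻³⁴)(2.998×10⁸)/(312×10⁻⁹) = 6.367×10⁻¹⁹ J.
Energy delivered: (17.1 W m⁻²)(2.28×10⁻⁴ m²)(4668 s) = 18.20 J.
Photons incident: 18.20 / 6.367×10⁻¹⁹ = 2.858×10¹⁹, i.e. 2.858×10¹⁹/6.022×10²³ = 4.746×10⁻⁵ mol.
Photons absorbed: 0.946 × 4.746×10⁻⁵ = 4.490×10⁻⁵ mol.
Product: Φ × n_abs = 0.195 × 4.490×10⁻⁵ = 8.756×10⁻⁶ mol.
Mass: 8.756×10⁻⁶ × 28.00 = 2.452×10⁻⁴ g = 0.25 mg.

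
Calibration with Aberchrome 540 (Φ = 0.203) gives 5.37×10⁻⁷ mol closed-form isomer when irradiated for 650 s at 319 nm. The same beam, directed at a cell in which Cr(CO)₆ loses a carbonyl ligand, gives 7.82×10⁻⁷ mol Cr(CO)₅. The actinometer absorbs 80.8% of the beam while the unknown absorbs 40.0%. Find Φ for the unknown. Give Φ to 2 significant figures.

Φ = 0.60

Photons absorbed by the actinometer: 5.37×10⁻⁷ / 0.203 = 2.645×10⁻⁶ mol.
Incident flux: 2.645×10⁻⁶ / 0.808 = 3.274×10⁻⁶ einstein.
Absorbed by unknown: 0.400 × 3.274×10⁻⁶ = 1.310×10⁻⁶ mol.
Φ(unknown) = 7.82×10⁻⁷ / 1.310×10⁻⁶ = 0.60.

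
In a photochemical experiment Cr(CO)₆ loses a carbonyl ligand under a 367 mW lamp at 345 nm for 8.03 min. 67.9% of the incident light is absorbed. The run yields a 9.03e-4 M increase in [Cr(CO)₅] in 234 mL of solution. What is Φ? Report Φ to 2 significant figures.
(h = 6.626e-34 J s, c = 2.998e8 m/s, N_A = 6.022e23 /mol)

Product: (9.03e-4 M)(0.234 L) = 2.113e-4 mol.
Photon energy at 345 nm: hc/λ = (6.626e-34)(2.998e8)/(345e-9) = 5.758e-19 J.
Energy delivered: (367 mW)(481.8 s) = 176.8 J.
Photons incident: 176.8 / 5.758e-19 = 3.071e20, i.e. 3.071e20/6.022e23 = 5.100e-4 mol.
Photons absorbed: 0.679 × 5.100e-4 = 3.463e-4 mol.
Φ = 2.113e-4 mol / 3.463e-4 mol photons = 0.61.

Φ = 0.61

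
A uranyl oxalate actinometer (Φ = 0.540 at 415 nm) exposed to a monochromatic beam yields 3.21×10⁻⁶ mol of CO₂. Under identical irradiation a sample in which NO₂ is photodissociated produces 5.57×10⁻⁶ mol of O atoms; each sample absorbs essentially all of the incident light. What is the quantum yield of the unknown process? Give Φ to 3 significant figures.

Photons absorbed by the actinometer: 3.21×10⁻⁶ / 0.540 = 5.944×10⁻⁶ mol.
Φ(unknown) = 5.57×10⁻⁶ / 5.944×10⁻⁶ = 0.937.

Φ = 0.937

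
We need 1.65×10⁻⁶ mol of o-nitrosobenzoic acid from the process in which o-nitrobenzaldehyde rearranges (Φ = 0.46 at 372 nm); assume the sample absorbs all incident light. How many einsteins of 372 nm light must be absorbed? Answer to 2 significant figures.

3.6×10⁻⁶ einstein

Photons that must be absorbed: 1.65×10⁻⁶ / 0.46 = 3.587×10⁻⁶ mol.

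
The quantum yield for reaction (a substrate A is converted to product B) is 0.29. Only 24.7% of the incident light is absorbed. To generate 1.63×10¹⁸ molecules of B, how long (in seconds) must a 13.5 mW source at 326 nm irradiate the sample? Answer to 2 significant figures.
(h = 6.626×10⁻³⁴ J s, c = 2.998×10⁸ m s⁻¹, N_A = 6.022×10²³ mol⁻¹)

Product: 1.63×10¹⁸ / 6.022×10²³ = 2.707×10⁻⁶ mol.
Photons that must be absorbed: 2.707×10⁻⁶ / 0.29 = 9.334×10⁻⁶ mol.
Incident photons needed: 9.334×10⁻⁶ / 0.247 = 3.779×10⁻⁵ mol.
Photon energy: hc/λ = 6.093×10⁻¹⁹ J; per mole, 3.669×10⁵ J mol⁻¹.
Energy required: 3.779×10⁻⁵ × 3.669×10⁵ = 13.87 J.
Time: 13.87 J / 0.0135 W = 1000 s.

t ≈ 1000 s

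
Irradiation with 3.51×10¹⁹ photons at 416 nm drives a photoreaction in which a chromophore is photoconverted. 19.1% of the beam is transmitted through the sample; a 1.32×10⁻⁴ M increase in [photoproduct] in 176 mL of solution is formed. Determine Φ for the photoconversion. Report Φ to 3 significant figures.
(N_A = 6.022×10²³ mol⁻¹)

Φ = 0.493

Product: (1.32×10⁻⁴ M)(0.176 L) = 2.323×10⁻⁵ mol.
Moles of photons: 3.51×10¹⁹ / 6.022×10²³ = 5.829×10⁻⁵ mol.
Fraction absorbed: 1 − 19.1/100 = 0.8090.
Photons absorbed: 0.8090 × 5.829×10⁻⁵ = 4.716×10⁻⁵ mol.
Φ = 2.323×10⁻⁵ mol / 4.716×10⁻⁵ mol photons = 0.493.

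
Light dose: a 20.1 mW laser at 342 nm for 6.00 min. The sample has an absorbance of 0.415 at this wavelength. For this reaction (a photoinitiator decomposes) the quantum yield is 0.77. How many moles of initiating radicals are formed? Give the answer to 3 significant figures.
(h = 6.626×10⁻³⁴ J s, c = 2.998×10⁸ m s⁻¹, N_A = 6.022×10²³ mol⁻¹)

Photon energy at 342 nm: hc/λ = (6.626×10⁻³⁴)(2.998×10⁸)/(342×10⁻⁹) = 5.808×10⁻¹⁹ J.
Energy delivered: (20.1 mW)(360 s) = 7.236 J.
Photons incident: 7.236 / 5.808×10⁻¹⁹ = 1.246×10¹⁹, i.e. 1.246×10¹⁹/6.022×10²³ = 2.069×10⁻⁵ mol.
Fraction absorbed: 1 − 10^(−0.415) = 0.6154.
Photons absorbed: 0.6154 × 2.069×10⁻⁵ = 1.273×10⁻⁵ mol.
Product: Φ × n_abs = 0.77 × 1.273×10⁻⁵ = 9.802×10⁻⁶ mol.

9.80×10⁻⁶ mol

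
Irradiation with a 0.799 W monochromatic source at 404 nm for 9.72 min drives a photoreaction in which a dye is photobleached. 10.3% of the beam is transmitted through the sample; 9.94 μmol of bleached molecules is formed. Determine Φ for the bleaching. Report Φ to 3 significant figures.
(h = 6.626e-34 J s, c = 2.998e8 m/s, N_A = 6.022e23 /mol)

Φ = 0.00704

Product: 9.94 μmol = 9.94e-6 mol.
Photon energy at 404 nm: hc/λ = (6.626e-34)(2.998e8)/(404e-9) = 4.917e-19 J.
Energy delivered: (0.799 W)(583.2 s) = 466.0 J.
Photons incident: 466.0 / 4.917e-19 = 9.477e20, i.e. 9.477e20/6.022e23 = 0.001574 mol.
Fraction absorbed: 1 − 10.3/100 = 0.8970.
Photons absorbed: 0.8970 × 0.001574 = 0.001412 mol.
Φ = 9.94e-6 mol / 0.001412 mol photons = 0.00704.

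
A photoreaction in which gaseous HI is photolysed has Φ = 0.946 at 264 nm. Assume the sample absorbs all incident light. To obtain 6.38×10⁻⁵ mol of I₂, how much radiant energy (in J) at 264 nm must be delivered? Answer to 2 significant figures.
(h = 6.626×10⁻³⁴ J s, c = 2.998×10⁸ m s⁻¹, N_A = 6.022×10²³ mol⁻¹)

31 J

Photons that must be absorbed: 6.38×10⁻⁵ / 0.946 = 6.744×10⁻⁵ mol.
Photon energy: hc/λ = 7.525×10⁻¹⁹ J; per mole, 4.532×10⁵ J mol⁻¹.
Energy required: 6.744×10⁻⁵ × 4.532×10⁵ = 31 J.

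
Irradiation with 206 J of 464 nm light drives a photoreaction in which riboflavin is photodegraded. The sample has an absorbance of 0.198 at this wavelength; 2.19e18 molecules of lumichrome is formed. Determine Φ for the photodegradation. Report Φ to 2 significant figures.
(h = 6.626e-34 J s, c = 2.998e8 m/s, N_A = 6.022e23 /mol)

Product: 2.19e18 / 6.022e23 = 3.637e-6 mol.
Photon energy at 464 nm: hc/λ = (6.626e-34)(2.998e8)/(464e-9) = 4.281e-19 J.
Photons incident: 206 / 4.281e-19 = 4.812e20, i.e. 4.812e20/6.022e23 = 7.991e-4 mol.
Fraction absorbed: 1 − 10^(−0.198) = 0.3661.
Photons absorbed: 0.3661 × 7.991e-4 = 2.926e-4 mol.
Φ = 3.637e-6 mol / 2.926e-4 mol photons = 0.012.

Φ = 0.012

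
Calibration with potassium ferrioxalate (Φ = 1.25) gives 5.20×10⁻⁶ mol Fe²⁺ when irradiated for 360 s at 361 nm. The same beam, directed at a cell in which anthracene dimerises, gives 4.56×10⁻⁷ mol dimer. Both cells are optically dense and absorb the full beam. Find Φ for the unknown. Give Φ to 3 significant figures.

Φ = 0.110

Photons absorbed by the actinometer: 5.20×10⁻⁶ / 1.25 = 4.160×10⁻⁶ mol.
Φ(unknown) = 4.56×10⁻⁷ / 4.160×10⁻⁶ = 0.110.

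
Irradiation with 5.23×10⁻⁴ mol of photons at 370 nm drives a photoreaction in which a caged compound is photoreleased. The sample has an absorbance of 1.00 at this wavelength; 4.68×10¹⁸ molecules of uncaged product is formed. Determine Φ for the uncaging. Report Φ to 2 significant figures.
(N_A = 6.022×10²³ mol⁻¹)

Product: 4.68×10¹⁸ / 6.022×10²³ = 7.772×10⁻⁶ mol.
Fraction absorbed: 1 − 10^(−1.00) = 0.9000.
Photons absorbed: 0.9000 × 5.23×10⁻⁴ = 4.707×10⁻⁴ mol.
Φ = 7.772×10⁻⁶ mol / 4.707×10⁻⁴ mol photons = 0.017.

Φ = 0.017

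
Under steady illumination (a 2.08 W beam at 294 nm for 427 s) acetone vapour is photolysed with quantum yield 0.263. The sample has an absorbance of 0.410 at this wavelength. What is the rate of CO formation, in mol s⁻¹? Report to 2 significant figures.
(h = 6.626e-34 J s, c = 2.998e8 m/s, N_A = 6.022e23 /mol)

Photon energy at 294 nm: hc/λ = (6.626e-34)(2.998e8)/(294e-9) = 6.757e-19 J.
Energy delivered: (2.08 W)(427 s) = 888.2 J.
Photons incident: 888.2 / 6.757e-19 = 1.314e21, i.e. 1.314e21/6.022e23 = 0.002182 mol.
Fraction absorbed: 1 − 10^(−0.410) = 0.6110.
Photons absorbed: 0.6110 × 0.002182 = 0.001333 mol.
Product formed: 0.263 × 0.001333 = 3.506e-4 mol.
Rate: 3.506e-4 / 427 s = 8.2e-7 mol s⁻¹.

8.2e-7 mol s⁻¹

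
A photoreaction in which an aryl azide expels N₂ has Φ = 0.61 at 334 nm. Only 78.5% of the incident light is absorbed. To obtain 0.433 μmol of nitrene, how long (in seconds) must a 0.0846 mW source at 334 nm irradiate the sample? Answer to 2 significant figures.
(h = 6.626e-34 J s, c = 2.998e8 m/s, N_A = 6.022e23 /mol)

Product: 0.433 μmol = 4.33e-7 mol.
Photons that must be absorbed: 4.33e-7 / 0.61 = 7.098e-7 mol.
Incident photons needed: 7.098e-7 / 0.785 = 9.042e-7 mol.
Photon energy: hc/λ = 5.948e-19 J; per mole, 3.582e5 J mol⁻¹.
Energy required: 9.042e-7 × 3.582e5 = 0.3239 J.
Time: 0.3239 J / 8.46e-05 W = 3800 s.

t ≈ 3800 s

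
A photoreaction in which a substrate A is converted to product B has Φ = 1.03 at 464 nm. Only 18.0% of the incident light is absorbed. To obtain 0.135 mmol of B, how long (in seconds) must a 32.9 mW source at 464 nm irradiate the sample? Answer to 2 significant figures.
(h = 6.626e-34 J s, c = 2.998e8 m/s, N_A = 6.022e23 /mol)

t ≈ 5700 s

Product: 0.135 mmol = 1.35e-4 mol.
Photons that must be absorbed: 1.35e-4 / 1.03 = 1.311e-4 mol.
Incident photons needed: 1.311e-4 / 0.180 = 7.283e-4 mol.
Photon energy: hc/λ = 4.281e-19 J; per mole, 2.578e5 J mol⁻¹.
Energy required: 7.283e-4 × 2.578e5 = 187.8 J.
Time: 187.8 J / 0.0329 W = 5700 s.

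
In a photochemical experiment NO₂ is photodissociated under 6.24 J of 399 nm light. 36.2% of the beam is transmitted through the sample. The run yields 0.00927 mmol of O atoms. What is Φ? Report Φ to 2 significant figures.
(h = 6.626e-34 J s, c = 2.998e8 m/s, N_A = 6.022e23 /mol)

Φ = 0.70

Product: 0.00927 mmol = 9.27e-6 mol.
Photon energy at 399 nm: hc/λ = (6.626e-34)(2.998e8)/(399e-9) = 4.979e-19 J.
Photons incident: 6.24 / 4.979e-19 = 1.253e19, i.e. 1.253e19/6.022e23 = 2.081e-5 mol.
Fraction absorbed: 1 − 36.2/100 = 0.6380.
Photons absorbed: 0.6380 × 2.081e-5 = 1.328e-5 mol.
Φ = 9.27e-6 mol / 1.328e-5 mol photons = 0.70.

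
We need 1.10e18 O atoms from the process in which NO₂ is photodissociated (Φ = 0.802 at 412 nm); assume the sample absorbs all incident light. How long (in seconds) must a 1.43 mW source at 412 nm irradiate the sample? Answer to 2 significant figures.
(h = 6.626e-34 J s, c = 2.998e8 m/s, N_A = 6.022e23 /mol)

t ≈ 460 s

Product: 1.10e18 / 6.022e23 = 1.827e-6 mol.
Photons that must be absorbed: 1.827e-6 / 0.802 = 2.278e-6 mol.
Photon energy: hc/λ = 4.822e-19 J; per mole, 2.904e5 J mol⁻¹.
Energy required: 2.278e-6 × 2.904e5 = 0.6615 J.
Time: 0.6615 J / 0.00143 W = 460 s.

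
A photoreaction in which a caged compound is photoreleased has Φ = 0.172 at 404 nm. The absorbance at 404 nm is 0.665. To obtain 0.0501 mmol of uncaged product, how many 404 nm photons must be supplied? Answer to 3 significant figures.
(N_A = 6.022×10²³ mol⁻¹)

Product: 0.0501 mmol = 5.01×10⁻⁵ mol.
Photons that must be absorbed: 5.01×10⁻⁵ / 0.172 = 2.913×10⁻⁴ mol.
Fraction absorbed: 1 − 10^(−0.665) = 0.7837.
Incident photons needed: 2.913×10⁻⁴ / 0.7837 = 3.717×10⁻⁴ mol.
Photon count: 3.717×10⁻⁴ × 6.022×10²³ = 2.24×10²⁰.

2.24×10²⁰ photons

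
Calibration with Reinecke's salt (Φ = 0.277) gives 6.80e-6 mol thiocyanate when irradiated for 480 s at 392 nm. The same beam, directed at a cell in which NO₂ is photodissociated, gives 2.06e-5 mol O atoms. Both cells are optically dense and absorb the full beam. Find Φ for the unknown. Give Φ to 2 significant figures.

Photons absorbed by the actinometer: 6.80e-6 / 0.277 = 2.455e-5 mol.
Φ(unknown) = 2.06e-5 / 2.455e-5 = 0.84.

Φ = 0.84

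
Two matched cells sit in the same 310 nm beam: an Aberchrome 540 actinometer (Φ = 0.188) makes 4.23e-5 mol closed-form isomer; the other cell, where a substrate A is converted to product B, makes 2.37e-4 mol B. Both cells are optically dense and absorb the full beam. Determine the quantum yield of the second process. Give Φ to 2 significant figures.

Photons absorbed by the actinometer: 4.23e-5 / 0.188 = 2.250e-4 mol.
Φ(unknown) = 2.37e-4 / 2.250e-4 = 1.1.

Φ = 1.1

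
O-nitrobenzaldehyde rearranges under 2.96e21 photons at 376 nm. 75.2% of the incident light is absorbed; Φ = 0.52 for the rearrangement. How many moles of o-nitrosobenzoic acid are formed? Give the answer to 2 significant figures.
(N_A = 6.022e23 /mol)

0.0019 mol

Moles of photons: 2.96e21 / 6.022e23 = 0.004915 mol.
Photons absorbed: 0.752 × 0.004915 = 0.003696 mol.
Product: Φ × n_abs = 0.52 × 0.003696 = 0.001922 mol.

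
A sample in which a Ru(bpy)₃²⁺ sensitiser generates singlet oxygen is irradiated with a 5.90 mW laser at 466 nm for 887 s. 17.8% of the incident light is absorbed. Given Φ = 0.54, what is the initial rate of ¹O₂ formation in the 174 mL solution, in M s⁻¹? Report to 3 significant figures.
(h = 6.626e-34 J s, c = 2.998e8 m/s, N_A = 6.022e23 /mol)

1.27e-8 M s⁻¹

Photon energy at 466 nm: hc/λ = (6.626e-34)(2.998e8)/(466e-9) = 4.263e-19 J.
Energy delivered: (5.90 mW)(887 s) = 5.233 J.
Photons incident: 5.233 / 4.263e-19 = 1.228e19, i.e. 1.228e19/6.022e23 = 2.039e-5 mol.
Photons absorbed: 0.178 × 2.039e-5 = 3.629e-6 mol.
Product formed: 0.54 × 3.629e-6 = 1.960e-6 mol.
Rate: 1.960e-6 mol / (887 s × 0.174 L) = 1.27e-8 M s⁻¹.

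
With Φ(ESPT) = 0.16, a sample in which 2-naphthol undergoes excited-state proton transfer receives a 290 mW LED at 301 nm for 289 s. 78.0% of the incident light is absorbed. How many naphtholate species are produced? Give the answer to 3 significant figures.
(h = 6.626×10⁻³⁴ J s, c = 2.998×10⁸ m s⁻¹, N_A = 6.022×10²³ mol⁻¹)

Photon energy at 301 nm: hc/λ = (6.626×10⁻³⁴)(2.998×10⁸)/(301×10⁻⁹) = 6.600×10⁻¹⁹ J.
Energy delivered: (290 mW)(289 s) = 83.81 J.
Photons incident: 83.81 / 6.600×10⁻¹⁹ = 1.270×10²⁰, i.e. 1.270×10²⁰/6.022×10²³ = 2.109×10⁻⁴ mol.
Photons absorbed: 0.780 × 2.109×10⁻⁴ = 1.645×10⁻⁴ mol.
Product: Φ × n_abs = 0.16 × 1.645×10⁻⁴ = 2.632×10⁻⁵ mol.
As a count: 2.632×10⁻⁵ × 6.022×10²³ = 1.58×10¹⁹.

1.58×10¹⁹ species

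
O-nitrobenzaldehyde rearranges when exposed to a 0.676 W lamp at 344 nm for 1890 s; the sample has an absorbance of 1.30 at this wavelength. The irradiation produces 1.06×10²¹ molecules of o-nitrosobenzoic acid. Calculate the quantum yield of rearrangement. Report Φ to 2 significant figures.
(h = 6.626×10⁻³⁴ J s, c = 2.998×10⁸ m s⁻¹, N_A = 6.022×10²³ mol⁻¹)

Product: 1.06×10²¹ / 6.022×10²³ = 0.001760 mol.
Photon energy at 344 nm: hc/λ = (6.626×10⁻³⁴)(2.998×10⁸)/(344×10⁻⁹) = 5.775×10⁻¹⁹ J.
Energy delivered: (0.676 W)(1890 s) = 1278 J.
Photons incident: 1278 / 5.775×10⁻¹⁹ = 2.213×10²¹, i.e. 2.213×10²¹/6.022×10²³ = 0.003675 mol.
Fraction absorbed: 1 − 10^(−1.30) = 0.9499.
Photons absorbed: 0.9499 × 0.003675 = 0.003491 mol.
Φ = 0.001760 mol / 0.003491 mol photons = 0.50.

Φ = 0.50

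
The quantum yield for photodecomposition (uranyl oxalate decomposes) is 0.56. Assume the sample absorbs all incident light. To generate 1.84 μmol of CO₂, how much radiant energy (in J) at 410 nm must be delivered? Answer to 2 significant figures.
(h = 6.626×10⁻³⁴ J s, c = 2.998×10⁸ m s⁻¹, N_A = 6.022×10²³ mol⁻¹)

Product: 1.84 μmol = 1.84×10⁻⁶ mol.
Photons that must be absorbed: 1.84×10⁻⁶ / 0.56 = 3.286×10⁻⁶ mol.
Photon energy: hc/λ = 4.845×10⁻¹⁹ J; per mole, 2.918×10⁵ J mol⁻¹.
Energy required: 3.286×10⁻⁶ × 2.918×10⁵ = 0.96 J.

0.96 J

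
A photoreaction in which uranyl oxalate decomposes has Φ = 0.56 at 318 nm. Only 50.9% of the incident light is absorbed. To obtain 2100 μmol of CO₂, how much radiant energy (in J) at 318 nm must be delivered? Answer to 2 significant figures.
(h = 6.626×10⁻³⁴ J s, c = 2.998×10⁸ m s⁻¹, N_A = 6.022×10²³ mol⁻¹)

2800 J

Product: 2100 μmol = 0.00210 mol.
Photons that must be absorbed: 0.00210 / 0.56 = 0.003750 mol.
Incident photons needed: 0.003750 / 0.509 = 0.007367 mol.
Photon energy: hc/λ = 6.247×10⁻¹⁹ J; per mole, 3.762×10⁵ J mol⁻¹.
Energy required: 0.007367 × 3.762×10⁵ = 2800 J.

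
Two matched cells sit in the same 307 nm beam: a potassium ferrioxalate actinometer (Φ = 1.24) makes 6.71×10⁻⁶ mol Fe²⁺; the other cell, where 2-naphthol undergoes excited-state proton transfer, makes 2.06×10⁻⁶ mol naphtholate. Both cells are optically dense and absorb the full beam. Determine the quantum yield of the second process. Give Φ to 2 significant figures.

Photons absorbed by the actinometer: 6.71×10⁻⁶ / 1.24 = 5.411×10⁻⁶ mol.
Φ(unknown) = 2.06×10⁻⁶ / 5.411×10⁻⁶ = 0.38.

Φ = 0.38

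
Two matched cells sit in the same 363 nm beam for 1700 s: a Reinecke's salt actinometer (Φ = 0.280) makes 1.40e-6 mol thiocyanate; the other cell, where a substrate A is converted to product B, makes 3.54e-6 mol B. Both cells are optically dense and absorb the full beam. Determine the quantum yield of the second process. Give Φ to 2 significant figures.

Φ = 0.71

Photons absorbed by the actinometer: 1.40e-6 / 0.280 = 5.000e-6 mol.
Φ(unknown) = 3.54e-6 / 5.000e-6 = 0.71.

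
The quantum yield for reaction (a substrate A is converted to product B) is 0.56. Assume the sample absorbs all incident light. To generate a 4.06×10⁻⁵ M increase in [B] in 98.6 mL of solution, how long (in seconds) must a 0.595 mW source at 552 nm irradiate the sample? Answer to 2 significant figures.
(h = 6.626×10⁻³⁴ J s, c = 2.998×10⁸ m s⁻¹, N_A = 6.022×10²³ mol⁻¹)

Product: (4.06×10⁻⁵ M)(0.0986 L) = 4.003×10⁻⁶ mol.
Photons that must be absorbed: 4.003×10⁻⁶ / 0.56 = 7.148×10⁻⁶ mol.
Photon energy: hc/λ = 3.599×10⁻¹⁹ J; per mole, 2.167×10⁵ J mol⁻¹.
Energy required: 7.148×10⁻⁶ × 2.167×10⁵ = 1.549 J.
Time: 1.549 J / 0.000595 W = 2600 s.

t ≈ 2600 s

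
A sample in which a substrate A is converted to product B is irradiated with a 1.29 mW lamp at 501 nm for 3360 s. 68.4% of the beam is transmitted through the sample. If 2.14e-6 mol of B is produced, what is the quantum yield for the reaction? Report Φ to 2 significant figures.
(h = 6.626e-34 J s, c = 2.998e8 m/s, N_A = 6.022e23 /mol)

Photon energy at 501 nm: hc/λ = (6.626e-34)(2.998e8)/(501e-9) = 3.965e-19 J.
Energy delivered: (1.29 mW)(3360 s) = 4.334 J.
Photons incident: 4.334 / 3.965e-19 = 1.093e19, i.e. 1.093e19/6.022e23 = 1.815e-5 mol.
Fraction absorbed: 1 − 68.4/100 = 0.3160.
Photons absorbed: 0.3160 × 1.815e-5 = 5.735e-6 mol.
Φ = 2.14e-6 mol / 5.735e-6 mol photons = 0.37.

Φ = 0.37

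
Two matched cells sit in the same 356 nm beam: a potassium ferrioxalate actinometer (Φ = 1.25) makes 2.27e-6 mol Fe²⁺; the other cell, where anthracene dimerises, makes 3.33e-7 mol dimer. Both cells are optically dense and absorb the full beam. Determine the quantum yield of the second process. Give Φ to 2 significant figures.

Photons absorbed by the actinometer: 2.27e-6 / 1.25 = 1.816e-6 mol.
Φ(unknown) = 3.33e-7 / 1.816e-6 = 0.18.

Φ = 0.18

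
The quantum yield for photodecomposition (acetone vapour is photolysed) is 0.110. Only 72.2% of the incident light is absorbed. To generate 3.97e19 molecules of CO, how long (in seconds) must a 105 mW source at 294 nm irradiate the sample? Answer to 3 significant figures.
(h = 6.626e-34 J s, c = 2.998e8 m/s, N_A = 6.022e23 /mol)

Product: 3.97e19 / 6.022e23 = 6.592e-5 mol.
Photons that must be absorbed: 6.592e-5 / 0.110 = 5.993e-4 mol.
Incident photons needed: 5.993e-4 / 0.722 = 8.301e-4 mol.
Photon energy: hc/λ = 6.757e-19 J; per mole, 4.069e5 J mol⁻¹.
Energy required: 8.301e-4 × 4.069e5 = 337.8 J.
Time: 337.8 J / 0.105 W = 3220 s.

t ≈ 3220 s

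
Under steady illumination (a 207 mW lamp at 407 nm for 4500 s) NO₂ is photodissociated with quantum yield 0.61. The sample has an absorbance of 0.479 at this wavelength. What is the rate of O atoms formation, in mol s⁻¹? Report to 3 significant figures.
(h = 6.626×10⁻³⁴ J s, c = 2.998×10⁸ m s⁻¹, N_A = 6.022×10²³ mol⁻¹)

Photon energy at 407 nm: hc/λ = (6.626×10⁻³⁴)(2.998×10⁸)/(407×10⁻⁹) = 4.881×10⁻¹⁹ J.
Energy delivered: (207 mW)(4500 s) = 931.5 J.
Photons incident: 931.5 / 4.881×10⁻¹⁹ = 1.908×10²¹, i.e. 1.908×10²¹/6.022×10²³ = 0.003168 mol.
Fraction absorbed: 1 − 10^(−0.479) = 0.6681.
Photons absorbed: 0.6681 × 0.003168 = 0.002117 mol.
Product formed: 0.61 × 0.002117 = 0.001291 mol.
Rate: 0.001291 / 4500 s = 2.87×10⁻⁷ mol s⁻¹.

2.87×10⁻⁷ mol s⁻¹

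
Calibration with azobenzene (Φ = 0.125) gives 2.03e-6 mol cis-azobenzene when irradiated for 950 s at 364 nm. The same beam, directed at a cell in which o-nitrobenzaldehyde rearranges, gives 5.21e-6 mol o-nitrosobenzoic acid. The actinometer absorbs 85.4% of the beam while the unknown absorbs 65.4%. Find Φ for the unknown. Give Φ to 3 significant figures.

Φ = 0.419

Photons absorbed by the actinometer: 2.03e-6 / 0.125 = 1.624e-5 mol.
Incident flux: 1.624e-5 / 0.854 = 1.902e-5 einstein.
Absorbed by unknown: 0.654 × 1.902e-5 = 1.244e-5 mol.
Φ(unknown) = 5.21e-6 / 1.244e-5 = 0.419.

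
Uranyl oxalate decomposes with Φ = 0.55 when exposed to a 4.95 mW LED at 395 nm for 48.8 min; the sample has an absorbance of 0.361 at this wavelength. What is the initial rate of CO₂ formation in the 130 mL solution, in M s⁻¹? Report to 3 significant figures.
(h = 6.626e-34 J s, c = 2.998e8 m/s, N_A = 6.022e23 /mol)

3.90e-8 M s⁻¹

Photon energy at 395 nm: hc/λ = (6.626e-34)(2.998e8)/(395e-9) = 5.029e-19 J.
Energy delivered: (4.95 mW)(2928 s) = 14.49 J.
Photons incident: 14.49 / 5.029e-19 = 2.881e19, i.e. 2.881e19/6.022e23 = 4.784e-5 mol.
Fraction absorbed: 1 − 10^(−0.361) = 0.5645.
Photons absorbed: 0.5645 × 4.784e-5 = 2.701e-5 mol.
Product formed: 0.55 × 2.701e-5 = 1.486e-5 mol.
Rate: 1.486e-5 mol / (2928 s × 0.13 L) = 3.90e-8 M s⁻¹.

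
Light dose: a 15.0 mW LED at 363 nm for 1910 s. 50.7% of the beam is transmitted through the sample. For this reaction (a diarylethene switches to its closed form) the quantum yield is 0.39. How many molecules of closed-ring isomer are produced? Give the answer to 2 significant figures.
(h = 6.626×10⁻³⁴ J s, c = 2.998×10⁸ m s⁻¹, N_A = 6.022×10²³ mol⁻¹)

1.0×10¹⁹ molecules

Photon energy at 363 nm: hc/λ = (6.626×10⁻³⁴)(2.998×10⁸)/(363×10⁻⁹) = 5.472×10⁻¹⁹ J.
Energy delivered: (15.0 mW)(1910 s) = 28.65 J.
Photons incident: 28.65 / 5.472×10⁻¹⁹ = 5.236×10¹⁹, i.e. 5.236×10¹⁹/6.022×10²³ = 8.695×10⁻⁵ mol.
Fraction absorbed: 1 − 50.7/100 = 0.4930.
Photons absorbed: 0.4930 × 8.695×10⁻⁵ = 4.287×10⁻⁵ mol.
Product: Φ × n_abs = 0.39 × 4.287×10⁻⁵ = 1.672×10⁻⁵ mol.
As a count: 1.672×10⁻⁵ × 6.022×10²³ = 1.0×10¹⁹.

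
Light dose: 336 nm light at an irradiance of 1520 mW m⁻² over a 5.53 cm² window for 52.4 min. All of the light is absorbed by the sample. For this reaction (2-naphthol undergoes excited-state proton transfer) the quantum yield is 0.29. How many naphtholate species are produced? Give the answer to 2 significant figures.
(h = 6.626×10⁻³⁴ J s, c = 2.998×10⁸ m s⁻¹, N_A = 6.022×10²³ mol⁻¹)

1.3×10¹⁸ species

Photon energy at 336 nm: hc/λ = (6.626×10⁻³⁴)(2.998×10⁸)/(336×10⁻⁹) = 5.912×10⁻¹⁹ J.
Energy delivered: (1520 mW m⁻²)(5.53×10⁻⁴ m²)(3144 s) = 2.643 J.
Photons incident: 2.643 / 5.912×10⁻¹⁹ = 4.471×10¹⁸, i.e. 4.471×10¹⁸/6.022×10²³ = 7.424×10⁻⁶ mol.
Product: Φ × n_abs = 0.29 × 7.424×10⁻⁶ = 2.153×10⁻⁶ mol.
As a count: 2.153×10⁻⁶ × 6.022×10²³ = 1.3×10¹⁸.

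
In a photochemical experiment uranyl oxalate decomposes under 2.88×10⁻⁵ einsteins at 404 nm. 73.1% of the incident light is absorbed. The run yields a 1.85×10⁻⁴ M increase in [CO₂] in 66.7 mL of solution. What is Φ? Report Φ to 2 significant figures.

Φ = 0.59

Product: (1.85×10⁻⁴ M)(0.0667 L) = 1.234×10⁻⁵ mol.
Photons absorbed: 0.731 × 2.88×10⁻⁵ = 2.105×10⁻⁵ mol.
Φ = 1.234×10⁻⁵ mol / 2.105×10⁻⁵ mol photons = 0.59.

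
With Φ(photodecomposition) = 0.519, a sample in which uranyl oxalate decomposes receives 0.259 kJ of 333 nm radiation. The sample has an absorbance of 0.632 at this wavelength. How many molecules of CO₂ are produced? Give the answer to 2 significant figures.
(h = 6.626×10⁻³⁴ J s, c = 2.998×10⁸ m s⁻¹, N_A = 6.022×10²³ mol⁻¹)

Photon energy at 333 nm: hc/λ = (6.626×10⁻³⁴)(2.998×10⁸)/(333×10⁻⁹) = 5.965×10⁻¹⁹ J.
Incident energy: 0.259 kJ = 259 J.
Photons incident: 259 / 5.965×10⁻¹⁹ = 4.342×10²⁰, i.e. 4.342×10²⁰/6.022×10²³ = 7.210×10⁻⁴ mol.
Fraction absorbed: 1 − 10^(−0.632) = 0.7667.
Photons absorbed: 0.7667 × 7.210×10⁻⁴ = 5.528×10⁻⁴ mol.
Product: Φ × n_abs = 0.519 × 5.528×10⁻⁴ = 2.869×10⁻⁴ mol.
As a count: 2.869×10⁻⁴ × 6.022×10²³ = 1.7×10²⁰.

1.7×10²⁰ molecules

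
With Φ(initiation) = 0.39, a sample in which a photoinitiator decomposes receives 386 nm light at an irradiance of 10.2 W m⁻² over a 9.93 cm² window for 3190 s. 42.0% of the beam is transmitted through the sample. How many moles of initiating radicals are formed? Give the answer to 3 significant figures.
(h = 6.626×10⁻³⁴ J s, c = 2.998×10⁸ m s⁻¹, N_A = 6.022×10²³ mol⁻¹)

2.36×10⁻⁵ mol

Photon energy at 386 nm: hc/λ = (6.626×10⁻³⁴)(2.998×10⁸)/(386×10⁻⁹) = 5.146×10⁻¹⁹ J.
Energy delivered: (10.2 W m⁻²)(9.93×10⁻⁴ m²)(3190 s) = 32.31 J.
Photons incident: 32.31 / 5.146×10⁻¹⁹ = 6.279×10¹⁹, i.e. 6.279×10¹⁹/6.022×10²³ = 1.043×10⁻⁴ mol.
Fraction absorbed: 1 − 42.0/100 = 0.5800.
Photons absorbed: 0.5800 × 1.043×10⁻⁴ = 6.049×10⁻⁵ mol.
Product: Φ × n_abs = 0.39 × 6.049×10⁻⁵ = 2.359×10⁻⁵ mol.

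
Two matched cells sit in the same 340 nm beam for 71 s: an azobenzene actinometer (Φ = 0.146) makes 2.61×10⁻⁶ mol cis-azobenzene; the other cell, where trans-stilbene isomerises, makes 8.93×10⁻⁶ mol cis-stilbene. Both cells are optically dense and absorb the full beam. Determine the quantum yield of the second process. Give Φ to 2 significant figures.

Φ = 0.50

Photons absorbed by the actinometer: 2.61×10⁻⁶ / 0.146 = 1.788×10⁻⁵ mol.
Φ(unknown) = 8.93×10⁻⁶ / 1.788×10⁻⁵ = 0.50.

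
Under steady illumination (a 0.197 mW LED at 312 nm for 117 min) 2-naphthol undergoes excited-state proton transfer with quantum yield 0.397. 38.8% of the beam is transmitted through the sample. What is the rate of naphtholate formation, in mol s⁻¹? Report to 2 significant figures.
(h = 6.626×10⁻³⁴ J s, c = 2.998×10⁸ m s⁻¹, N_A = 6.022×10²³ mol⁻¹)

1.2×10⁻¹⁰ mol s⁻¹

Photon energy at 312 nm: hc/λ = (6.626×10⁻³⁴)(2.998×10⁸)/(312×10⁻⁹) = 6.367×10⁻¹⁹ J.
Energy delivered: (0.197 mW)(7020 s) = 1.383 J.
Photons incident: 1.383 / 6.367×10⁻¹⁹ = 2.172×10¹⁸, i.e. 2.172×10¹⁸/6.022×10²³ = 3.607×10⁻⁶ mol.
Fraction absorbed: 1 − 38.8/100 = 0.6120.
Photons absorbed: 0.6120 × 3.607×10⁻⁶ = 2.207×10⁻⁶ mol.
Product formed: 0.397 × 2.207×10⁻⁶ = 8.762×10⁻⁷ mol.
Rate: 8.762×10⁻⁷ / 7020 s = 1.2×10⁻¹⁰ mol s⁻¹.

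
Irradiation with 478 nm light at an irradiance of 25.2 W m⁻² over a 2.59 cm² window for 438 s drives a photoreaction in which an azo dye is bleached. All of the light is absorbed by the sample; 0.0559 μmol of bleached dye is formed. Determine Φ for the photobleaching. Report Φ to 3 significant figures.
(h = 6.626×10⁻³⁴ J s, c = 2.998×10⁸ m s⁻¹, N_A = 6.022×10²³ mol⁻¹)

Φ = 0.00489

Product: 0.0559 μmol = 5.59×10⁻⁸ mol.
Photon energy at 478 nm: hc/λ = (6.626×10⁻³⁴)(2.998×10⁸)/(478×10⁻⁹) = 4.156×10⁻¹⁹ J.
Energy delivered: (25.2 W m⁻²)(2.59×10⁻⁴ m²)(438 s) = 2.859 J.
Photons incident: 2.859 / 4.156×10⁻¹⁹ = 6.879×10¹⁸, i.e. 6.879×10¹⁸/6.022×10²³ = 1.142×10⁻⁵ mol.
Φ = 5.59×10⁻⁸ mol / 1.142×10⁻⁵ mol photons = 0.00489.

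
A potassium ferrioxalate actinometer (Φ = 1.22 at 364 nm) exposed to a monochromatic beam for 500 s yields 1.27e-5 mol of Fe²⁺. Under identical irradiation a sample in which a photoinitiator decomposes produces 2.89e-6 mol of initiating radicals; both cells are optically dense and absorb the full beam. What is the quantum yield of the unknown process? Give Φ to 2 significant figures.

Photons absorbed by the actinometer: 1.27e-5 / 1.22 = 1.041e-5 mol.
Φ(unknown) = 2.89e-6 / 1.041e-5 = 0.28.

Φ = 0.28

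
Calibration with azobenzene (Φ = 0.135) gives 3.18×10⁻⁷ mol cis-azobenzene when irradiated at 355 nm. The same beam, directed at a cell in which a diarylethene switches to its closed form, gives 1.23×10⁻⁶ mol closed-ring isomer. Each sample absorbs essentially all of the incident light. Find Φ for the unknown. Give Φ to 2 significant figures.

Photons absorbed by the actinometer: 3.18×10⁻⁷ / 0.135 = 2.356×10⁻⁶ mol.
Φ(unknown) = 1.23×10⁻⁶ / 2.356×10⁻⁶ = 0.52.

Φ = 0.52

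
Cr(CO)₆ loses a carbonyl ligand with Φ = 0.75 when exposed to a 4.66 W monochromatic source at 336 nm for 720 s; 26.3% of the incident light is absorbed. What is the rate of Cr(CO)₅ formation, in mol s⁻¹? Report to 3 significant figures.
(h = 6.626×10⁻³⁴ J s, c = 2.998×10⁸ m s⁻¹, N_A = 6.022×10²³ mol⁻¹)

2.58×10⁻⁶ mol s⁻¹

Photon energy at 336 nm: hc/λ = (6.626×10⁻³⁴)(2.998×10⁸)/(336×10⁻⁹) = 5.912×10⁻¹⁹ J.
Energy delivered: (4.66 W)(720 s) = 3355 J.
Photons incident: 3355 / 5.912×10⁻¹⁹ = 5.675×10²¹, i.e. 5.675×10²¹/6.022×10²³ = 0.009424 mol.
Photons absorbed: 0.263 × 0.009424 = 0.002479 mol.
Product formed: 0.75 × 0.002479 = 0.001859 mol.
Rate: 0.001859 / 720 s = 2.58×10⁻⁶ mol s⁻¹.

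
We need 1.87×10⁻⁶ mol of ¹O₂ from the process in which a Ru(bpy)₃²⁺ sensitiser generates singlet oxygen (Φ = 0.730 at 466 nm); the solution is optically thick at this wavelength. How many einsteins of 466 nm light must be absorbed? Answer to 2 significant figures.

Photons that must be absorbed: 1.87×10⁻⁶ / 0.730 = 2.562×10⁻⁶ mol.

2.6×10⁻⁶ einstein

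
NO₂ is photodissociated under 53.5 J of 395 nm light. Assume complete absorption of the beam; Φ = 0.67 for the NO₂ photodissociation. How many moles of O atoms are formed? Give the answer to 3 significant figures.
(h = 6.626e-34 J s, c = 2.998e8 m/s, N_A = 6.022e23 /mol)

1.18e-4 mol

Photon energy at 395 nm: hc/λ = (6.626e-34)(2.998e8)/(395e-9) = 5.029e-19 J.
Photons incident: 53.5 / 5.029e-19 = 1.064e20, i.e. 1.064e20/6.022e23 = 1.767e-4 mol.
Product: Φ × n_abs = 0.67 × 1.767e-4 = 1.184e-4 mol.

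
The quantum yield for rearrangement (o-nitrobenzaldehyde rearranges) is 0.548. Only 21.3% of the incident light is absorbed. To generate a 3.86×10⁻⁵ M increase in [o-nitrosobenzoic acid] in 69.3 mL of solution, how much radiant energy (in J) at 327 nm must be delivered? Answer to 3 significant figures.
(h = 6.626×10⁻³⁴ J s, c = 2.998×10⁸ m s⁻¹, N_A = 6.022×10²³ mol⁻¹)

8.38 J

Product: (3.86×10⁻⁵ M)(0.0693 L) = 2.675×10⁻⁶ mol.
Photons that must be absorbed: 2.675×10⁻⁶ / 0.548 = 4.881×10⁻⁶ mol.
Incident photons needed: 4.881×10⁻⁶ / 0.213 = 2.292×10⁻⁵ mol.
Photon energy: hc/λ = 6.075×10⁻¹⁹ J; per mole, 3.658×10⁵ J mol⁻¹.
Energy required: 2.292×10⁻⁵ × 3.658×10⁵ = 8.38 J.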